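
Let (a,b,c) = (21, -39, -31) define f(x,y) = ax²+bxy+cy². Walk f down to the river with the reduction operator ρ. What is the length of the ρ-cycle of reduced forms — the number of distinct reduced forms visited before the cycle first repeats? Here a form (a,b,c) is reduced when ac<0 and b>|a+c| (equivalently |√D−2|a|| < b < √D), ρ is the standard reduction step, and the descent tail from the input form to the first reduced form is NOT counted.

D = 4125, ⌊√D⌋ = 64
descent: ρ → (-31,39,21)  [lands on river]
river: ρ → (21,45,-25)
river: ρ → (-25,55,11)
river: ρ → (11,55,-25)
river: ρ → (-25,45,21)
river: ρ → (21,39,-31)
river: ρ → (-31,23,29)
river: ρ → (29,35,-25)
river: ρ → (-25,15,39)
river: ρ → (39,63,-1)
river: ρ → (-1,63,39)
river: ρ → (39,15,-25)
river: ρ → (-25,35,29)
river: ρ → (29,23,-31)
ρ-cycle length = 14 (tail of 1 descent step not counted)

14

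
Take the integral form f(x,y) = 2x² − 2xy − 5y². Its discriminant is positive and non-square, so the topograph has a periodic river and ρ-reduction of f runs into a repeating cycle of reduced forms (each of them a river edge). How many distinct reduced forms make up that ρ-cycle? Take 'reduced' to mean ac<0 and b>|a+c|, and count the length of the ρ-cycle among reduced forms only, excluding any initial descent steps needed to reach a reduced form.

D = 44, ⌊√D⌋ = 6
descent: ρ → (-5,2,2)
descent: ρ → (2,6,-1)  [lands on river]
river: ρ → (-1,6,2)
ρ-cycle length = 2 (tail of 2 descent steps not counted)

2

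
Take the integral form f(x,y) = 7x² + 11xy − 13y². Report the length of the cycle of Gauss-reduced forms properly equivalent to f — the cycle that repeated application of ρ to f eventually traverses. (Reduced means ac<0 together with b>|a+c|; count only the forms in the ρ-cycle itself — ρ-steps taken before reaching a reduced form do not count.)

D = 485, ⌊√D⌋ = 22
river: ρ → (-13,15,5)
river: ρ → (5,15,-13)
river: ρ → (-13,11,7)
river: ρ → (7,17,-7)
river: ρ → (-7,11,13)
river: ρ → (13,15,-5)
river: ρ → (-5,15,13)
river: ρ → (13,11,-7)
river: ρ → (-7,17,7)
river: ρ → (7,11,-13)
ρ-cycle length = 10 (tail of 0 descent steps not counted)

10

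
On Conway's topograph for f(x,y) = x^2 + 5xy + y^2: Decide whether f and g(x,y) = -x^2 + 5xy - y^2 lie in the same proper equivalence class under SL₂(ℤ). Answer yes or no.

D₁ = 21, D₂ = 21
river cycle of f (length 2): (1, 3, -3), (-3, 3, 1)
river cycle of g (length 2): (-1, 3, 3), (3, 3, -1)
cycles differ ⇒ inequivalent

no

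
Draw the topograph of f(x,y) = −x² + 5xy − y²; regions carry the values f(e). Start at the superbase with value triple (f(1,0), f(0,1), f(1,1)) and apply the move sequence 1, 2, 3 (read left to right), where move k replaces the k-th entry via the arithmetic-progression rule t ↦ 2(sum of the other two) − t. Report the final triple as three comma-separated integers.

start (-1,-1,3) = (f(1,0),f(0,1),f(1,1))
replace slot 1: 2·((-1)+3) − (-1) = 5 → (5,-1,3)
replace slot 2: 2·(5+3) − (-1) = 17 → (5,17,3)
replace slot 3: 2·(5+17) − 3 = 41 → (5,17,41)

5,17,41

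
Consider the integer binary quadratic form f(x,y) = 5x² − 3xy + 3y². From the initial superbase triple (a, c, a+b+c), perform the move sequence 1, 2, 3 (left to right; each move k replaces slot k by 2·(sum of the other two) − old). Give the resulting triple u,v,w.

start (5,3,5) = (f(1,0),f(0,1),f(1,1))
replace slot 1: 2·(3+5) − 5 = 11 → (11,3,5)
replace slot 2: 2·(11+5) − 3 = 29 → (11,29,5)
replace slot 3: 2·(11+29) − 5 = 75 → (11,29,75)

11,29,75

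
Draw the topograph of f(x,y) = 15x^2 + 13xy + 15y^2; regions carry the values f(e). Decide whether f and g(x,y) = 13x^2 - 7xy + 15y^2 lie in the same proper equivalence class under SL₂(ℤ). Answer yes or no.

D₁ = -731, D₂ = -731
f: reduced (well bottom): (15,13,15) with a≤c, −a<b≤a
g: reduced (well bottom): (13,-7,15) with a≤c, −a<b≤a
reduced forms (15, 13, 15) vs (13, -7, 15) ⇒ inequivalent

no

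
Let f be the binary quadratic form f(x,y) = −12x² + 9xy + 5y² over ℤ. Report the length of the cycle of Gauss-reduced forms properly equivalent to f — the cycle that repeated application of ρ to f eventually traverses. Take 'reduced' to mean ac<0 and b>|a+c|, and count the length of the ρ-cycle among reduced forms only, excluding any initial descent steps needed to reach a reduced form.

D = 321, ⌊√D⌋ = 17
river: ρ → (5,11,-10)
river: ρ → (-10,9,6)
river: ρ → (6,15,-4)
river: ρ → (-4,17,2)
river: ρ → (2,15,-12)
river: ρ → (-12,9,5)
ρ-cycle length = 6 (tail of 0 descent steps not counted)

6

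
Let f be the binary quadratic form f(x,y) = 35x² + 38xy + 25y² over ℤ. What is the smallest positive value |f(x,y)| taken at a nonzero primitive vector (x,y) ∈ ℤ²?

translate: b→-32 (≡38 mod 70), so (35,38,25)→(35,-32,22)
flip: (35,-32,22)→(22,32,35)
translate: b→-12 (≡32 mod 44), so (22,32,35)→(22,-12,25)
reduced (well bottom): (22,-12,25) with a≤c, −a<b≤a
well minimum = a = 22

22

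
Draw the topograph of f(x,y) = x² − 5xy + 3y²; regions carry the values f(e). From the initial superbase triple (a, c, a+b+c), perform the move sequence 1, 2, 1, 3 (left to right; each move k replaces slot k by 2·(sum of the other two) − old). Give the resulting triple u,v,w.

start (1,3,-1) = (f(1,0),f(0,1),f(1,1))
replace slot 1: 2·(3+(-1)) − 1 = 3 → (3,3,-1)
replace slot 2: 2·(3+(-1)) − 3 = 1 → (3,1,-1)
replace slot 1: 2·(1+(-1)) − 3 = -3 → (-3,1,-1)
replace slot 3: 2·((-3)+1) − (-1) = -3 → (-3,1,-3)

-3,1,-3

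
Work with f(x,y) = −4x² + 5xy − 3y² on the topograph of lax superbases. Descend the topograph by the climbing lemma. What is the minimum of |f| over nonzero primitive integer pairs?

translate: b→3 (≡-5 mod 8), so (4,-5,3)→(4,3,2)
flip: (4,3,2)→(2,-3,4)
translate: b→1 (≡-3 mod 4), so (2,-3,4)→(2,1,3)
reduced (well bottom): (2,1,3) with a≤c, −a<b≤a
well minimum |f| = |-2| = 2 (negative-definite)

2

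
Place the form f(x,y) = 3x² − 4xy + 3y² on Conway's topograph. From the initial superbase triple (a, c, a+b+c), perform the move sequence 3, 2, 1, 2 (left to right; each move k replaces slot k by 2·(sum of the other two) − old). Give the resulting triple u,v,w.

start (3,3,2) = (f(1,0),f(0,1),f(1,1))
replace slot 3: 2·(3+3) − 2 = 10 → (3,3,10)
replace slot 2: 2·(3+10) − 3 = 23 → (3,23,10)
replace slot 1: 2·(23+10) − 3 = 63 → (63,23,10)
replace slot 2: 2·(63+10) − 23 = 123 → (63,123,10)

63,123,10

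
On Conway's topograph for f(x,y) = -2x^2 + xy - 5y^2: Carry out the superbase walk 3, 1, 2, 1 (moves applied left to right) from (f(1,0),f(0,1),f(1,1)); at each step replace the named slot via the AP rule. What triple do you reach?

start (-2,-5,-6) = (f(1,0),f(0,1),f(1,1))
replace slot 3: 2·((-2)+(-5)) − (-6) = -8 → (-2,-5,-8)
replace slot 1: 2·((-5)+(-8)) − (-2) = -24 → (-24,-5,-8)
replace slot 2: 2·((-24)+(-8)) − (-5) = -59 → (-24,-59,-8)
replace slot 1: 2·((-59)+(-8)) − (-24) = -110 → (-110,-59,-8)

-110,-59,-8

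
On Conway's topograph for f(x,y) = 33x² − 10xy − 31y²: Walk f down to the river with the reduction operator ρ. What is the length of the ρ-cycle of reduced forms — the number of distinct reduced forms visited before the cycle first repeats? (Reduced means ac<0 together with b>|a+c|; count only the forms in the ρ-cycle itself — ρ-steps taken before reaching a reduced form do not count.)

D = 4192, ⌊√D⌋ = 64
descent: ρ → (-31,10,33)  [lands on river]
river: ρ → (33,56,-8)
river: ρ → (-8,56,33)
river: ρ → (33,10,-31)
river: ρ → (-31,52,12)
river: ρ → (12,44,-47)
river: ρ → (-47,50,9)
river: ρ → (9,58,-23)
river: ρ → (-23,34,33)
river: ρ → (33,32,-24)
river: ρ → (-24,64,1)
river: ρ → (1,64,-24)
river: ρ → (-24,32,33)
river: ρ → (33,34,-23)
river: ρ → (-23,58,9)
river: ρ → (9,50,-47)
river: ρ → (-47,44,12)
river: ρ → (12,52,-31)
ρ-cycle length = 18 (tail of 1 descent step not counted)

18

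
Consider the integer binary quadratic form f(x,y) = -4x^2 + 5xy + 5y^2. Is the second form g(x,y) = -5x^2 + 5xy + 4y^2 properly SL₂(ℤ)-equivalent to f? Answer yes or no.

D₁ = 105, D₂ = 105
river cycle of f (length 6): (5, 5, -4), (-4, 3, 6), (6, 9, -1), (-1, 9, 6), (6, 3, -4), (-4, 5, 5)
river cycle of g (length 6): (4, 3, -6), (-6, 9, 1), (1, 9, -6), (-6, 3, 4), (4, 5, -5), (-5, 5, 4)
cycles differ ⇒ inequivalent

no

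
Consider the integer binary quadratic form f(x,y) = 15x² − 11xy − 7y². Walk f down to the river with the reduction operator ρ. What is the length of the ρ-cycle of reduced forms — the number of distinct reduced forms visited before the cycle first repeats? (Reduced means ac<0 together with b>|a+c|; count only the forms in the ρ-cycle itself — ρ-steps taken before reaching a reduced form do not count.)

D = 541, ⌊√D⌋ = 23
descent: ρ → (-7,11,15)  [lands on river]
river: ρ → (15,19,-3)
river: ρ → (-3,23,1)
river: ρ → (1,23,-3)
river: ρ → (-3,19,15)
river: ρ → (15,11,-7)
river: ρ → (-7,17,9)
river: ρ → (9,19,-5)
river: ρ → (-5,21,5)
river: ρ → (5,19,-9)
river: ρ → (-9,17,7)
river: ρ → (7,11,-15)
river: ρ → (-15,19,3)
river: ρ → (3,23,-1)
river: ρ → (-1,23,3)
river: ρ → (3,19,-15)
river: ρ → (-15,11,7)
river: ρ → (7,17,-9)
river: ρ → (-9,19,5)
river: ρ → (5,21,-5)
river: ρ → (-5,19,9)
river: ρ → (9,17,-7)
ρ-cycle length = 22 (tail of 1 descent step not counted)

22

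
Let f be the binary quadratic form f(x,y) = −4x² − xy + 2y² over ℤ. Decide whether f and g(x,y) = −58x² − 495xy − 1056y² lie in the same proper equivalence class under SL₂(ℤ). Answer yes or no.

D₁ = 33, D₂ = 33
river cycle of f (length 4): (2, 5, -1), (-1, 5, 2), (2, 3, -3), (-3, 3, 2)
river cycle of g (length 4): (2, 5, -1), (-1, 5, 2), (2, 3, -3), (-3, 3, 2)
cycles coincide ⇒ equivalent

yes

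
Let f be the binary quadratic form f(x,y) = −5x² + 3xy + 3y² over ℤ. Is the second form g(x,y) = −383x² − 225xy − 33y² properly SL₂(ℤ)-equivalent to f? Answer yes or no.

D₁ = 69, D₂ = 69
river cycle of f (length 4): (3, 3, -5), (-5, 7, 1), (1, 7, -5), (-5, 3, 3)
river cycle of g (length 4): (-5, 3, 3), (3, 3, -5), (-5, 7, 1), (1, 7, -5)
cycles coincide ⇒ equivalent

yes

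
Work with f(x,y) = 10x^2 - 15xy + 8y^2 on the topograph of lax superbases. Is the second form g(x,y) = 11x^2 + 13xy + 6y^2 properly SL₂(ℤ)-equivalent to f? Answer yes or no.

D₁ = -95, D₂ = -95
f: translate: b→5 (≡-15 mod 20), so (10,-15,8)→(10,5,3)
f: flip: (10,5,3)→(3,-5,10)
f: translate: b→1 (≡-5 mod 6), so (3,-5,10)→(3,1,8)
f: reduced (well bottom): (3,1,8) with a≤c, −a<b≤a
g: translate: b→-9 (≡13 mod 22), so (11,13,6)→(11,-9,4)
g: flip: (11,-9,4)→(4,9,11)
g: translate: b→1 (≡9 mod 8), so (4,9,11)→(4,1,6)
g: reduced (well bottom): (4,1,6) with a≤c, −a<b≤a
reduced forms (3, 1, 8) vs (4, 1, 6) ⇒ inequivalent

no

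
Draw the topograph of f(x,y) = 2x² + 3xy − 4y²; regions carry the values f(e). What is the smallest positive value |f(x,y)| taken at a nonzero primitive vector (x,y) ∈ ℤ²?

river: ρ → (-4,5,1)
river: ρ → (1,5,-4)
river: ρ → (-4,3,2)
river: ρ → (2,5,-2)
river: ρ → (-2,3,4)
river: ρ → (4,5,-1)
river: ρ → (-1,5,4)
river: ρ → (4,3,-2)
river: ρ → (-2,5,2)
river: ρ → (2,3,-4)
closes: descent 0, river 10
min |a| on river = 1

1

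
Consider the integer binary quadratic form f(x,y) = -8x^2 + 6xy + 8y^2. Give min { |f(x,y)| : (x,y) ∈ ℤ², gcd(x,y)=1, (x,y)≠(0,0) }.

river: ρ → (8,10,-6)
river: ρ → (-6,14,4)
river: ρ → (4,10,-12)
river: ρ → (-12,14,2)
river: ρ → (2,14,-12)
river: ρ → (-12,10,4)
river: ρ → (4,14,-6)
river: ρ → (-6,10,8)
river: ρ → (8,6,-8)
river: ρ → (-8,10,6)
river: ρ → (6,14,-4)
river: ρ → (-4,10,12)
river: ρ → (12,14,-2)
river: ρ → (-2,14,12)
river: ρ → (12,10,-4)
river: ρ → (-4,14,6)
river: ρ → (6,10,-8)
river: ρ → (-8,6,8)
closes: descent 0, river 18
min |a| on river = 2

2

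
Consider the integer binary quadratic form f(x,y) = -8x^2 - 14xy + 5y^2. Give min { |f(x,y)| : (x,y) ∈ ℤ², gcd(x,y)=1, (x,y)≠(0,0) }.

descent: ρ → (5,14,-8)  [lands on river]
river: ρ → (-8,18,1)
river: ρ → (1,18,-8)
river: ρ → (-8,14,5)
river: ρ → (5,16,-5)
river: ρ → (-5,14,8)
river: ρ → (8,18,-1)
river: ρ → (-1,18,8)
river: ρ → (8,14,-5)
river: ρ → (-5,16,5)
closes: descent 1, river 10
min |a| on river = 1

1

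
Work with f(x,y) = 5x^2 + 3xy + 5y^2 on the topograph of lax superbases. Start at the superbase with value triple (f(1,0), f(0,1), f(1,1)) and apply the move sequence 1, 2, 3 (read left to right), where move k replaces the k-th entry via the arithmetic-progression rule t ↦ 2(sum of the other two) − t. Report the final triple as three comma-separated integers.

start (5,5,13) = (f(1,0),f(0,1),f(1,1))
replace slot 1: 2·(5+13) − 5 = 31 → (31,5,13)
replace slot 2: 2·(31+13) − 5 = 83 → (31,83,13)
replace slot 3: 2·(31+83) − 13 = 215 → (31,83,215)

31,83,215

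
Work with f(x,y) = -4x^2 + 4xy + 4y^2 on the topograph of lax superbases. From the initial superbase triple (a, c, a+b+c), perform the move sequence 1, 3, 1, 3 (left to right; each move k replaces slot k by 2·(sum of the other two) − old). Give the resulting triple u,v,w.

start (-4,4,4) = (f(1,0),f(0,1),f(1,1))
replace slot 1: 2·(4+4) − (-4) = 20 → (20,4,4)
replace slot 3: 2·(20+4) − 4 = 44 → (20,4,44)
replace slot 1: 2·(4+44) − 20 = 76 → (76,4,44)
replace slot 3: 2·(76+4) − 44 = 116 → (76,4,116)

76,4,116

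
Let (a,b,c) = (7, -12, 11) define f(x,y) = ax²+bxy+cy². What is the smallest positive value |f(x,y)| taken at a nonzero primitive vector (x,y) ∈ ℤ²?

translate: b→2 (≡-12 mod 14), so (7,-12,11)→(7,2,6)
flip: (7,2,6)→(6,-2,7)
reduced (well bottom): (6,-2,7) with a≤c, −a<b≤a
well minimum = a = 6

6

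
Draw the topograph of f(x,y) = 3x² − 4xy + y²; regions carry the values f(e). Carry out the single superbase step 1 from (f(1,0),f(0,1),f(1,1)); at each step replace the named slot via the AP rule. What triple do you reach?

start (3,1,0) = (f(1,0),f(0,1),f(1,1))
replace slot 1: 2·(1+0) − 3 = -1 → (-1,1,0)

-1,1,0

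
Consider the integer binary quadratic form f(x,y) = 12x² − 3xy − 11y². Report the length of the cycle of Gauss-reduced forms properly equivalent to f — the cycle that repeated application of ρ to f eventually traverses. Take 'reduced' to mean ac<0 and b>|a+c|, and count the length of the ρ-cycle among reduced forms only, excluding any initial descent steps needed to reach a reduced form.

D = 537, ⌊√D⌋ = 23
descent: ρ → (-11,3,12)  [lands on river]
river: ρ → (12,21,-2)
river: ρ → (-2,23,1)
river: ρ → (1,23,-2)
river: ρ → (-2,21,12)
river: ρ → (12,3,-11)
river: ρ → (-11,19,4)
river: ρ → (4,21,-6)
river: ρ → (-6,15,13)
river: ρ → (13,11,-8)
river: ρ → (-8,21,3)
river: ρ → (3,21,-8)
river: ρ → (-8,11,13)
river: ρ → (13,15,-6)
river: ρ → (-6,21,4)
river: ρ → (4,19,-11)
ρ-cycle length = 16 (tail of 1 descent step not counted)

16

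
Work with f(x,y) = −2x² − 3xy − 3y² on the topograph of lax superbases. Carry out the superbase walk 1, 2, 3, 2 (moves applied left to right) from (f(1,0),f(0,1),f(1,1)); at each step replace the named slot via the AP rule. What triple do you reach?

start (-2,-3,-8) = (f(1,0),f(0,1),f(1,1))
replace slot 1: 2·((-3)+(-8)) − (-2) = -20 → (-20,-3,-8)
replace slot 2: 2·((-20)+(-8)) − (-3) = -53 → (-20,-53,-8)
replace slot 3: 2·((-20)+(-53)) − (-8) = -138 → (-20,-53,-138)
replace slot 2: 2·((-20)+(-138)) − (-53) = -263 → (-20,-263,-138)

-20,-263,-138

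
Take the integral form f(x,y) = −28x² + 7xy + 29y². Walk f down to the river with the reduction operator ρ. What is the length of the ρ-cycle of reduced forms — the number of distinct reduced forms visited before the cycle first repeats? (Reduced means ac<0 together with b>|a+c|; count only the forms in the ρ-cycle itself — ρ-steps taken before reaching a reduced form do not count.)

D = 3297, ⌊√D⌋ = 57
river: ρ → (29,51,-6)
river: ρ → (-6,57,2)
river: ρ → (2,55,-34)
river: ρ → (-34,13,23)
river: ρ → (23,33,-24)
river: ρ → (-24,15,32)
river: ρ → (32,49,-7)
river: ρ → (-7,49,32)
river: ρ → (32,15,-24)
river: ρ → (-24,33,23)
river: ρ → (23,13,-34)
river: ρ → (-34,55,2)
river: ρ → (2,57,-6)
river: ρ → (-6,51,29)
river: ρ → (29,7,-28)
river: ρ → (-28,49,8)
river: ρ → (8,47,-34)
river: ρ → (-34,21,21)
river: ρ → (21,21,-34)
river: ρ → (-34,47,8)
river: ρ → (8,49,-28)
river: ρ → (-28,7,29)
ρ-cycle length = 22 (tail of 0 descent steps not counted)

22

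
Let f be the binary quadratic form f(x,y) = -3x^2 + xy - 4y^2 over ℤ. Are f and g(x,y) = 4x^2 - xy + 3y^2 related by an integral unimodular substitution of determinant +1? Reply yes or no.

D₁ = -47, D₂ = -47
f is negative-definite; reduce −f:
−f: reduced (well bottom): (3,-1,4) with a≤c, −a<b≤a
flip sign back: reduced form of f is (-3,1,-4)
g: flip: (4,-1,3)→(3,1,4)
g: reduced (well bottom): (3,1,4) with a≤c, −a<b≤a
reduced forms (-3, 1, -4) vs (3, 1, 4) ⇒ inequivalent

no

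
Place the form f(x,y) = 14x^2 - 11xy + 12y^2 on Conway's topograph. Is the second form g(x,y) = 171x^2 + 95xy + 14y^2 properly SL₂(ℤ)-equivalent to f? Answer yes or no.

D₁ = -551, D₂ = -551
f: flip: (14,-11,12)→(12,11,14)
f: reduced (well bottom): (12,11,14) with a≤c, −a<b≤a
g: flip: (171,95,14)→(14,-95,171)
g: translate: b→-11 (≡-95 mod 28), so (14,-95,171)→(14,-11,12)
g: flip: (14,-11,12)→(12,11,14)
g: reduced (well bottom): (12,11,14) with a≤c, −a<b≤a
reduced forms (12, 11, 14) vs (12, 11, 14) ⇒ equivalent

yes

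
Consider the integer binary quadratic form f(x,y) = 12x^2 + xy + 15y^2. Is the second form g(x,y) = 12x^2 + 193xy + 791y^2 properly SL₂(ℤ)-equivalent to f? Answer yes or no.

D₁ = -719, D₂ = -719
f: reduced (well bottom): (12,1,15) with a≤c, −a<b≤a
g: translate: b→1 (≡193 mod 24), so (12,193,791)→(12,1,15)
g: reduced (well bottom): (12,1,15) with a≤c, −a<b≤a
reduced forms (12, 1, 15) vs (12, 1, 15) ⇒ equivalent

yes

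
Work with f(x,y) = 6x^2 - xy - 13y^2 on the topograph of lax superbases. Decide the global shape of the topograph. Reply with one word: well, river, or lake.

D = b²−4ac = (-1)² − 4·6·(-13) = 313
D > 0 non-square ⇒ indefinite ⇒ periodic river

river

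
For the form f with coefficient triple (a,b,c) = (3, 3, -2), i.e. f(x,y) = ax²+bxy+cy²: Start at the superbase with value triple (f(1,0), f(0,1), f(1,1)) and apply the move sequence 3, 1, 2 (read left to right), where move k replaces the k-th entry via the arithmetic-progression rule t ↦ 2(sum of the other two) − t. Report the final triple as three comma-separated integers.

start (3,-2,4) = (f(1,0),f(0,1),f(1,1))
replace slot 3: 2·(3+(-2)) − 4 = -2 → (3,-2,-2)
replace slot 1: 2·((-2)+(-2)) − 3 = -11 → (-11,-2,-2)
replace slot 2: 2·((-11)+(-2)) − (-2) = -24 → (-11,-24,-2)

-11,-24,-2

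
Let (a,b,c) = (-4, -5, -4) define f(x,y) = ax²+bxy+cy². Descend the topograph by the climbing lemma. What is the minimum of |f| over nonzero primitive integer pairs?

translate: b→-3 (≡5 mod 8), so (4,5,4)→(4,-3,3)
flip: (4,-3,3)→(3,3,4)
reduced (well bottom): (3,3,4) with a≤c, −a<b≤a
well minimum |f| = |-3| = 3 (negative-definite)

3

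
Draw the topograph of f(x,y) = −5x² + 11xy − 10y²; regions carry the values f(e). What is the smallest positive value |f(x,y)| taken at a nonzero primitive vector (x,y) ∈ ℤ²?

translate: b→-1 (≡-11 mod 10), so (5,-11,10)→(5,-1,4)
flip: (5,-1,4)→(4,1,5)
reduced (well bottom): (4,1,5) with a≤c, −a<b≤a
well minimum |f| = |-4| = 4 (negative-definite)

4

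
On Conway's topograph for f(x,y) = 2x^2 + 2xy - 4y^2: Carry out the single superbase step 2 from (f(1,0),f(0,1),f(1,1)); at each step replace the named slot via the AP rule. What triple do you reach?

start (2,-4,0) = (f(1,0),f(0,1),f(1,1))
replace slot 2: 2·(2+0) − (-4) = 8 → (2,8,0)

2,8,0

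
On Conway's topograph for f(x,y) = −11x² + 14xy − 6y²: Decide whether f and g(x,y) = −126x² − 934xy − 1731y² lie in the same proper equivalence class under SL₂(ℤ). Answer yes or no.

D₁ = -68, D₂ = -68
f is negative-definite; reduce −f:
−f: translate: b→8 (≡-14 mod 22), so (11,-14,6)→(11,8,3)
−f: flip: (11,8,3)→(3,-8,11)
−f: translate: b→-2 (≡-8 mod 6), so (3,-8,11)→(3,-2,6)
−f: reduced (well bottom): (3,-2,6) with a≤c, −a<b≤a
flip sign back: reduced form of f is (-3,2,-6)
g is negative-definite; reduce −g:
−g: translate: b→-74 (≡934 mod 252), so (126,934,1731)→(126,-74,11)
−g: flip: (126,-74,11)→(11,74,126)
−g: translate: b→8 (≡74 mod 22), so (11,74,126)→(11,8,3)
−g: flip: (11,8,3)→(3,-8,11)
−g: translate: b→-2 (≡-8 mod 6), so (3,-8,11)→(3,-2,6)
−g: reduced (well bottom): (3,-2,6) with a≤c, −a<b≤a
flip sign back: reduced form of g is (-3,2,-6)
reduced forms (-3, 2, -6) vs (-3, 2, -6) ⇒ equivalent

yes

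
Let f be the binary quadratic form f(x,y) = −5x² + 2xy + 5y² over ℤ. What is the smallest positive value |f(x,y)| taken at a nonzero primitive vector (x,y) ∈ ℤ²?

river: ρ → (5,8,-2)
river: ρ → (-2,8,5)
river: ρ → (5,2,-5)
river: ρ → (-5,8,2)
river: ρ → (2,8,-5)
river: ρ → (-5,2,5)
closes: descent 0, river 6
min |a| on river = 2

2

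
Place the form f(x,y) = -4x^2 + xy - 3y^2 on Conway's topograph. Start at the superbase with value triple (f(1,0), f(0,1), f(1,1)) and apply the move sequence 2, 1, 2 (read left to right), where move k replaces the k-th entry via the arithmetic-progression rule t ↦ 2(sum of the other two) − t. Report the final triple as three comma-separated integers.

start (-4,-3,-6) = (f(1,0),f(0,1),f(1,1))
replace slot 2: 2·((-4)+(-6)) − (-3) = -17 → (-4,-17,-6)
replace slot 1: 2·((-17)+(-6)) − (-4) = -42 → (-42,-17,-6)
replace slot 2: 2·((-42)+(-6)) − (-17) = -79 → (-42,-79,-6)

-42,-79,-6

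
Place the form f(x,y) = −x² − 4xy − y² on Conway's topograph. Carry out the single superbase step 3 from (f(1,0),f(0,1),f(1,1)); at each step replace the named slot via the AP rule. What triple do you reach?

start (-1,-1,-6) = (f(1,0),f(0,1),f(1,1))
replace slot 3: 2·((-1)+(-1)) − (-6) = 2 → (-1,-1,2)

-1,-1,2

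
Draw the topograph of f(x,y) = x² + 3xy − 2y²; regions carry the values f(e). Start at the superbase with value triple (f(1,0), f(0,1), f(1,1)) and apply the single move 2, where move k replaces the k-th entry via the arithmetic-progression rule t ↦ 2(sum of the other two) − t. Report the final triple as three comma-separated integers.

start (1,-2,2) = (f(1,0),f(0,1),f(1,1))
replace slot 2: 2·(1+2) − (-2) = 8 → (1,8,2)

1,8,2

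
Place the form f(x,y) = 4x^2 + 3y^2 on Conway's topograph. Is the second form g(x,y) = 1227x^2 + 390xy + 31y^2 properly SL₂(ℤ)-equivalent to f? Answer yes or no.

D₁ = -48, D₂ = -48
f: flip: (4,0,3)→(3,0,4)
f: reduced (well bottom): (3,0,4) with a≤c, −a<b≤a
g: flip: (1227,390,31)→(31,-390,1227)
g: translate: b→-18 (≡-390 mod 62), so (31,-390,1227)→(31,-18,3)
g: flip: (31,-18,3)→(3,18,31)
g: translate: b→0 (≡18 mod 6), so (3,18,31)→(3,0,4)
g: reduced (well bottom): (3,0,4) with a≤c, −a<b≤a
reduced forms (3, 0, 4) vs (3, 0, 4) ⇒ equivalent

yes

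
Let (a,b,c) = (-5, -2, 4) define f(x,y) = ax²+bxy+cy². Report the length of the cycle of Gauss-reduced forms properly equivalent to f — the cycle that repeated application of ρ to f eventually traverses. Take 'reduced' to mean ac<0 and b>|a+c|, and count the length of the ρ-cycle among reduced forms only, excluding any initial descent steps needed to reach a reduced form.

D = 84, ⌊√D⌋ = 9
descent: ρ → (4,2,-5)  [lands on river]
river: ρ → (-5,8,1)
river: ρ → (1,8,-5)
river: ρ → (-5,2,4)
river: ρ → (4,6,-3)
river: ρ → (-3,6,4)
ρ-cycle length = 6 (tail of 1 descent step not counted)

6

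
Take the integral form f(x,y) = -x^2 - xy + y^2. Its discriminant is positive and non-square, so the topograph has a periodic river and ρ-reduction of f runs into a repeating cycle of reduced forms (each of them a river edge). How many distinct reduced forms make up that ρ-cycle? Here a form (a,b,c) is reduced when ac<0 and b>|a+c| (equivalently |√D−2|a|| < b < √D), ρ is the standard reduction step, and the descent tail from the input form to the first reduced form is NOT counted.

D = 5, ⌊√D⌋ = 2
descent: ρ → (1,1,-1)  [lands on river]
river: ρ → (-1,1,1)
ρ-cycle length = 2 (tail of 1 descent step not counted)

2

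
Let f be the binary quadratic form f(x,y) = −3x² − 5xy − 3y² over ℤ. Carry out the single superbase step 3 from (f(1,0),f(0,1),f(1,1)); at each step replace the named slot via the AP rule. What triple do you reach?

start (-3,-3,-11) = (f(1,0),f(0,1),f(1,1))
replace slot 3: 2·((-3)+(-3)) − (-11) = -1 → (-3,-3,-1)

-3,-3,-1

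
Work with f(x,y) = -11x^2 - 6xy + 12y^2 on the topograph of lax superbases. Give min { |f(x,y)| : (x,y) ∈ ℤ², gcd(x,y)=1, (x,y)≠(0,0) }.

descent: ρ → (12,6,-11)  [lands on river]
river: ρ → (-11,16,7)
river: ρ → (7,12,-15)
river: ρ → (-15,18,4)
river: ρ → (4,22,-5)
river: ρ → (-5,18,12)
closes: descent 1, river 6
min |a| on river = 4

4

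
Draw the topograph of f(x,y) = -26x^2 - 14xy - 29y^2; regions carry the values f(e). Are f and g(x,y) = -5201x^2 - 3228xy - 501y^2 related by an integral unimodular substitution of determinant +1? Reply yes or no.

D₁ = -2820, D₂ = -2820
f is negative-definite; reduce −f:
−f: reduced (well bottom): (26,14,29) with a≤c, −a<b≤a
flip sign back: reduced form of f is (-26,-14,-29)
g is negative-definite; reduce −g:
−g: flip: (5201,3228,501)→(501,-3228,5201)
−g: translate: b→-222 (≡-3228 mod 1002), so (501,-3228,5201)→(501,-222,26)
−g: flip: (501,-222,26)→(26,222,501)
−g: translate: b→14 (≡222 mod 52), so (26,222,501)→(26,14,29)
−g: reduced (well bottom): (26,14,29) with a≤c, −a<b≤a
flip sign back: reduced form of g is (-26,-14,-29)
reduced forms (-26, -14, -29) vs (-26, -14, -29) ⇒ equivalent

yes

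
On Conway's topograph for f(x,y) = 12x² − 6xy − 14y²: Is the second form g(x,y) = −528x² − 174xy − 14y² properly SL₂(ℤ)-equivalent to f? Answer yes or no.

D₁ = 708, D₂ = 708
river cycle of f (length 12): (-14, 6, 12), (12, 18, -8), (-8, 14, 16), (16, 18, -6), (-6, 18, 16), (16, 14, -8), (-8, 18, 12), (12, 6, -14), (-14, 22, 4), (4, 26, -2), … (2 more)
river cycle of g (length 12): (-14, 6, 12), (12, 18, -8), (-8, 14, 16), (16, 18, -6), (-6, 18, 16), (16, 14, -8), (-8, 18, 12), (12, 6, -14), (-14, 22, 4), (4, 26, -2), … (2 more)
cycles coincide ⇒ equivalent

yes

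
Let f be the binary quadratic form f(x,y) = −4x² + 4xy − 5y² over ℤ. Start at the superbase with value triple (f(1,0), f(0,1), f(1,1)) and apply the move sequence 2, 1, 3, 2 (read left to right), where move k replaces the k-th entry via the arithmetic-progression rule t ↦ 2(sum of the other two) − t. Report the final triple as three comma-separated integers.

start (-4,-5,-5) = (f(1,0),f(0,1),f(1,1))
replace slot 2: 2·((-4)+(-5)) − (-5) = -13 → (-4,-13,-5)
replace slot 1: 2·((-13)+(-5)) − (-4) = -32 → (-32,-13,-5)
replace slot 3: 2·((-32)+(-13)) − (-5) = -85 → (-32,-13,-85)
replace slot 2: 2·((-32)+(-85)) − (-13) = -221 → (-32,-221,-85)

-32,-221,-85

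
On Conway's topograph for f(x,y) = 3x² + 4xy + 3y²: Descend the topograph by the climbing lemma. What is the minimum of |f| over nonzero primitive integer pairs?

translate: b→-2 (≡4 mod 6), so (3,4,3)→(3,-2,2)
flip: (3,-2,2)→(2,2,3)
reduced (well bottom): (2,2,3) with a≤c, −a<b≤a
well minimum = a = 2

2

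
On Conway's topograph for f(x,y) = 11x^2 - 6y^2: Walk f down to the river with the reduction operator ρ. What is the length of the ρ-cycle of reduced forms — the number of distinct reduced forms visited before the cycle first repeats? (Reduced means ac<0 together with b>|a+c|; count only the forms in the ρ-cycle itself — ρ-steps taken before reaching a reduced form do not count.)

D = 264, ⌊√D⌋ = 16
descent: ρ → (-6,12,5)  [lands on river]
river: ρ → (5,8,-10)
river: ρ → (-10,12,3)
river: ρ → (3,12,-10)
river: ρ → (-10,8,5)
river: ρ → (5,12,-6)
ρ-cycle length = 6 (tail of 1 descent step not counted)

6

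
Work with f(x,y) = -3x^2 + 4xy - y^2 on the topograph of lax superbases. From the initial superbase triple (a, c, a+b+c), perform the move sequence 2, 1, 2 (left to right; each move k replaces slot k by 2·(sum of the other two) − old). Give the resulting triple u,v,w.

start (-3,-1,0) = (f(1,0),f(0,1),f(1,1))
replace slot 2: 2·((-3)+0) − (-1) = -5 → (-3,-5,0)
replace slot 1: 2·((-5)+0) − (-3) = -7 → (-7,-5,0)
replace slot 2: 2·((-7)+0) − (-5) = -9 → (-7,-9,0)

-7,-9,0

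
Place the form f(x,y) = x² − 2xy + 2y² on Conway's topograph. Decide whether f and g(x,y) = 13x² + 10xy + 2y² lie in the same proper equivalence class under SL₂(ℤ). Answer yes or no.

D₁ = -4, D₂ = -4
f: translate: b→0 (≡-2 mod 2), so (1,-2,2)→(1,0,1)
f: reduced (well bottom): (1,0,1) with a≤c, −a<b≤a
g: flip: (13,10,2)→(2,-10,13)
g: translate: b→2 (≡-10 mod 4), so (2,-10,13)→(2,2,1)
g: flip: (2,2,1)→(1,-2,2)
g: translate: b→0 (≡-2 mod 2), so (1,-2,2)→(1,0,1)
g: reduced (well bottom): (1,0,1) with a≤c, −a<b≤a
reduced forms (1, 0, 1) vs (1, 0, 1) ⇒ equivalent

yes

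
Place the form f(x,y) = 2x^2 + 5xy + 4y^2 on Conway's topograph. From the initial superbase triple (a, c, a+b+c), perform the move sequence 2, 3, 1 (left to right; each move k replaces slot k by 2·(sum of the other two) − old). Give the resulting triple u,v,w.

start (2,4,11) = (f(1,0),f(0,1),f(1,1))
replace slot 2: 2·(2+11) − 4 = 22 → (2,22,11)
replace slot 3: 2·(2+22) − 11 = 37 → (2,22,37)
replace slot 1: 2·(22+37) − 2 = 116 → (116,22,37)

116,22,37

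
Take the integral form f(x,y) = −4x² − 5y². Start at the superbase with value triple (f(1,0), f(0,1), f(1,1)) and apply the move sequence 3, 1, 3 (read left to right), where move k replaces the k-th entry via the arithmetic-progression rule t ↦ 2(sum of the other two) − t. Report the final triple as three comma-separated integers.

start (-4,-5,-9) = (f(1,0),f(0,1),f(1,1))
replace slot 3: 2·((-4)+(-5)) − (-9) = -9 → (-4,-5,-9)
replace slot 1: 2·((-5)+(-9)) − (-4) = -24 → (-24,-5,-9)
replace slot 3: 2·((-24)+(-5)) − (-9) = -49 → (-24,-5,-49)

-24,-5,-49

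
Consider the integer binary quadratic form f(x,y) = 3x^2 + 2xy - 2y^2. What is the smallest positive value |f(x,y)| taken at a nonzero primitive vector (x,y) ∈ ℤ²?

river: ρ → (-2,2,3)
river: ρ → (3,4,-1)
river: ρ → (-1,4,3)
river: ρ → (3,2,-2)
closes: descent 0, river 4
min |a| on river = 1

1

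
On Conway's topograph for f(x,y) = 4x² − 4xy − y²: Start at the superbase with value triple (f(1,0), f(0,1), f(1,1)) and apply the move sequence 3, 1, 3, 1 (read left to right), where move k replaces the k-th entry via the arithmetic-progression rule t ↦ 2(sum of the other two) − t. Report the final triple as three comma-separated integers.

start (4,-1,-1) = (f(1,0),f(0,1),f(1,1))
replace slot 3: 2·(4+(-1)) − (-1) = 7 → (4,-1,7)
replace slot 1: 2·((-1)+7) − 4 = 8 → (8,-1,7)
replace slot 3: 2·(8+(-1)) − 7 = 7 → (8,-1,7)
replace slot 1: 2·((-1)+7) − 8 = 4 → (4,-1,7)

4,-1,7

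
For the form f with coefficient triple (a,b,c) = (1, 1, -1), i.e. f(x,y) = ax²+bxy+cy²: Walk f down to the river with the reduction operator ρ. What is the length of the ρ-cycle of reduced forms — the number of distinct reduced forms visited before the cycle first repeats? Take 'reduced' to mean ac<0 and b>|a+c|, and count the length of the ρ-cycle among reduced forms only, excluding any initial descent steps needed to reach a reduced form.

D = 5, ⌊√D⌋ = 2
river: ρ → (-1,1,1)
river: ρ → (1,1,-1)
ρ-cycle length = 2 (tail of 0 descent steps not counted)

2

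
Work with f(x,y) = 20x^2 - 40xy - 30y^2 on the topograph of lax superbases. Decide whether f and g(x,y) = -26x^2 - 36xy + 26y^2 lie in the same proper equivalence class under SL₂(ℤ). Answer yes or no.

D₁ = 4000, D₂ = 4000
river cycle of f (length 6): (-30, 40, 20), (20, 40, -30), (-30, 20, 30), (30, 40, -20), (-20, 40, 30), (30, 20, -30)
river cycle of g (length 18): (26, 36, -26), (-26, 16, 36), (36, 56, -6), (-6, 52, 54), (54, 56, -4), (-4, 56, 54), (54, 52, -6), (-6, 56, 36), (36, 16, -26), (-26, 36, 26), … (8 more)
cycles differ ⇒ inequivalent

no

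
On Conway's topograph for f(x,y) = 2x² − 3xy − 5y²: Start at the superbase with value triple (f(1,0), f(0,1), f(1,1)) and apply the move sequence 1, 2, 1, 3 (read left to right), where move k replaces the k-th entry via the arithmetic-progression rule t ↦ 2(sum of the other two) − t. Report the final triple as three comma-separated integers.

start (2,-5,-6) = (f(1,0),f(0,1),f(1,1))
replace slot 1: 2·((-5)+(-6)) − 2 = -24 → (-24,-5,-6)
replace slot 2: 2·((-24)+(-6)) − (-5) = -55 → (-24,-55,-6)
replace slot 1: 2·((-55)+(-6)) − (-24) = -98 → (-98,-55,-6)
replace slot 3: 2·((-98)+(-55)) − (-6) = -300 → (-98,-55,-300)

-98,-55,-300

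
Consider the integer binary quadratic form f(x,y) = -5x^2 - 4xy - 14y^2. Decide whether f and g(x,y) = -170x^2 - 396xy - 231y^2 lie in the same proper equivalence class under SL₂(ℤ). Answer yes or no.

D₁ = -264, D₂ = -264
f is negative-definite; reduce −f:
−f: reduced (well bottom): (5,4,14) with a≤c, −a<b≤a
flip sign back: reduced form of f is (-5,-4,-14)
g is negative-definite; reduce −g:
−g: translate: b→56 (≡396 mod 340), so (170,396,231)→(170,56,5)
−g: flip: (170,56,5)→(5,-56,170)
−g: translate: b→4 (≡-56 mod 10), so (5,-56,170)→(5,4,14)
−g: reduced (well bottom): (5,4,14) with a≤c, −a<b≤a
flip sign back: reduced form of g is (-5,-4,-14)
reduced forms (-5, -4, -14) vs (-5, -4, -14) ⇒ equivalent

yes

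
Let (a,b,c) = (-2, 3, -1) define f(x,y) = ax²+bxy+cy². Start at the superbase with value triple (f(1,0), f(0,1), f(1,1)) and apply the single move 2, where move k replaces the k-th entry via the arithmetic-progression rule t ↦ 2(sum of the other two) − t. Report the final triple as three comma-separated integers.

start (-2,-1,0) = (f(1,0),f(0,1),f(1,1))
replace slot 2: 2·((-2)+0) − (-1) = -3 → (-2,-3,0)

-2,-3,0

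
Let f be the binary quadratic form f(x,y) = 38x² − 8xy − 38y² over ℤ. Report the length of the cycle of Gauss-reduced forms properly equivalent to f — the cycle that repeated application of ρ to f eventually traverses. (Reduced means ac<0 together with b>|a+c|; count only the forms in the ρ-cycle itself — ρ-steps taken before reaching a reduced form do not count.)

D = 5840, ⌊√D⌋ = 76
descent: ρ → (-38,8,38)  [lands on river]
river: ρ → (38,68,-8)
river: ρ → (-8,76,2)
river: ρ → (2,76,-8)
river: ρ → (-8,68,38)
river: ρ → (38,8,-38)
river: ρ → (-38,68,8)
river: ρ → (8,76,-2)
river: ρ → (-2,76,8)
river: ρ → (8,68,-38)
ρ-cycle length = 10 (tail of 1 descent step not counted)

10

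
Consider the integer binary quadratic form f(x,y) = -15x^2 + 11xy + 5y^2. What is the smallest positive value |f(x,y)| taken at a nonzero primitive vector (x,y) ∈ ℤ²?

river: ρ → (5,19,-3)
river: ρ → (-3,17,11)
river: ρ → (11,5,-9)
river: ρ → (-9,13,7)
river: ρ → (7,15,-7)
river: ρ → (-7,13,9)
river: ρ → (9,5,-11)
river: ρ → (-11,17,3)
river: ρ → (3,19,-5)
river: ρ → (-5,11,15)
river: ρ → (15,19,-1)
river: ρ → (-1,19,15)
river: ρ → (15,11,-5)
river: ρ → (-5,19,3)
river: ρ → (3,17,-11)
river: ρ → (-11,5,9)
river: ρ → (9,13,-7)
river: ρ → (-7,15,7)
river: ρ → (7,13,-9)
river: ρ → (-9,5,11)
river: ρ → (11,17,-3)
river: ρ → (-3,19,5)
river: ρ → (5,11,-15)
river: ρ → (-15,19,1)
river: ρ → (1,19,-15)
river: ρ → (-15,11,5)
closes: descent 0, river 26
min |a| on river = 1

1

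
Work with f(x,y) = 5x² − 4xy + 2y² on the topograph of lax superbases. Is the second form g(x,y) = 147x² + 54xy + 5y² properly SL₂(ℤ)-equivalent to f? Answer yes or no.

D₁ = -24, D₂ = -24
f: flip: (5,-4,2)→(2,4,5)
f: translate: b→0 (≡4 mod 4), so (2,4,5)→(2,0,3)
f: reduced (well bottom): (2,0,3) with a≤c, −a<b≤a
g: flip: (147,54,5)→(5,-54,147)
g: translate: b→-4 (≡-54 mod 10), so (5,-54,147)→(5,-4,2)
g: flip: (5,-4,2)→(2,4,5)
g: translate: b→0 (≡4 mod 4), so (2,4,5)→(2,0,3)
g: reduced (well bottom): (2,0,3) with a≤c, −a<b≤a
reduced forms (2, 0, 3) vs (2, 0, 3) ⇒ equivalent

yes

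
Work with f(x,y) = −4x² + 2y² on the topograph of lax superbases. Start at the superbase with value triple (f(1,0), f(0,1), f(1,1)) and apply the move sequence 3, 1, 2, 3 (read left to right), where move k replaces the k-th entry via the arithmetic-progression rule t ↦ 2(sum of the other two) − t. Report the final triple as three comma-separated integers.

start (-4,2,-2) = (f(1,0),f(0,1),f(1,1))
replace slot 3: 2·((-4)+2) − (-2) = -2 → (-4,2,-2)
replace slot 1: 2·(2+(-2)) − (-4) = 4 → (4,2,-2)
replace slot 2: 2·(4+(-2)) − 2 = 2 → (4,2,-2)
replace slot 3: 2·(4+2) − (-2) = 14 → (4,2,14)

4,2,14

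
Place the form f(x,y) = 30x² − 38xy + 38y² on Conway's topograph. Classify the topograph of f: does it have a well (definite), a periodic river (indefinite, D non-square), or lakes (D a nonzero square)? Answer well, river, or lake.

D = b²−4ac = (-38)² − 4·30·38 = -3116
D < 0 ⇒ definite ⇒ every region one sign ⇒ single well

well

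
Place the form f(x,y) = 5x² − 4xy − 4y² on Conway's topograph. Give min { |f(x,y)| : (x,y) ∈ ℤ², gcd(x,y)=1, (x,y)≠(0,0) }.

descent: ρ → (-4,4,5)  [lands on river]
river: ρ → (5,6,-3)
river: ρ → (-3,6,5)
river: ρ → (5,4,-4)
closes: descent 1, river 4
min |a| on river = 3

3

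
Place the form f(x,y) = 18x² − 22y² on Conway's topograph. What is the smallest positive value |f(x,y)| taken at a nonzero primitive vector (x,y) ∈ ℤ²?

descent: ρ → (-22,0,18)
descent: ρ → (18,36,-4)  [lands on river]
river: ρ → (-4,36,18)
closes: descent 2, river 2
min |a| on river = 4

4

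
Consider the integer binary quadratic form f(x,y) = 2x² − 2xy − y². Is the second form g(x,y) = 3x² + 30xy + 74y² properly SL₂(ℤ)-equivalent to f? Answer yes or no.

D₁ = 12, D₂ = 12
river cycle of f (length 2): (-1, 2, 2), (2, 2, -1)
river cycle of g (length 2): (-1, 2, 2), (2, 2, -1)
cycles coincide ⇒ equivalent

yes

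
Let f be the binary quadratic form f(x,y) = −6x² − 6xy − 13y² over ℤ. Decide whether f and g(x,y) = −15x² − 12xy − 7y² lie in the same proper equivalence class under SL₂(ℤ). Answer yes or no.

D₁ = -276, D₂ = -276
f is negative-definite; reduce −f:
−f: reduced (well bottom): (6,6,13) with a≤c, −a<b≤a
flip sign back: reduced form of f is (-6,-6,-13)
g is negative-definite; reduce −g:
−g: flip: (15,12,7)→(7,-12,15)
−g: translate: b→2 (≡-12 mod 14), so (7,-12,15)→(7,2,10)
−g: reduced (well bottom): (7,2,10) with a≤c, −a<b≤a
flip sign back: reduced form of g is (-7,-2,-10)
reduced forms (-6, -6, -13) vs (-7, -2, -10) ⇒ inequivalent

no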